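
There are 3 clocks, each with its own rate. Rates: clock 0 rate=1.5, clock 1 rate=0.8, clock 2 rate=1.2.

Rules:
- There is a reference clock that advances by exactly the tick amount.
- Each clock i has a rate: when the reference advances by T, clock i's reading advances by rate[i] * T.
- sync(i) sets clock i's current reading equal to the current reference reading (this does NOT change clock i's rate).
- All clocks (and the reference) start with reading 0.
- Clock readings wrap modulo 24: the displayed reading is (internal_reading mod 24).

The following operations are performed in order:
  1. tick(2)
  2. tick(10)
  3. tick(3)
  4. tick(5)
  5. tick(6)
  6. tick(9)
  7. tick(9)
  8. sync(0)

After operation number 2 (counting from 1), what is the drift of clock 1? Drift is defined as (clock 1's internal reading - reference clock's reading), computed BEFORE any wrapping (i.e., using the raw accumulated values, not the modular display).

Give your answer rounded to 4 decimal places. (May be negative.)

After op 1 tick(2): ref=2.0000 raw=[3.0000 1.6000 2.4000]
After op 2 tick(10): ref=12.0000 raw=[18.0000 9.6000 14.4000]
Drift of clock 1 after op 2: 9.6000 - 12.0000 = -2.4000

Answer: -2.4000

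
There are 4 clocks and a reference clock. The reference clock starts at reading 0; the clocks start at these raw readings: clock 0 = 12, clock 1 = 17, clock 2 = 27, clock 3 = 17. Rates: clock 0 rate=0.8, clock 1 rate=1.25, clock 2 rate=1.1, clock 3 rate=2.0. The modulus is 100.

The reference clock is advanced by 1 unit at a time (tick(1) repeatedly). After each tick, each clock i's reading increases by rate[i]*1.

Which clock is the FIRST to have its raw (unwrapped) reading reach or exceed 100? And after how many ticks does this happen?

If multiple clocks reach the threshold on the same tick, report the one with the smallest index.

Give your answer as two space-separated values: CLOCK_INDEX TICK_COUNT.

Answer: 3 42

Derivation:
clock 0: start=12, rate=0.8, needs 100-12 = 88; ticks = ceil(88/0.8) = ceil(110.0000) = 110; reading at tick 110 = 12 + 0.8*110 = 100.0000
clock 1: start=17, rate=1.25, needs 100-17 = 83; ticks = ceil(83/1.25) = ceil(66.4000) = 67; reading at tick 67 = 17 + 1.25*67 = 100.7500
clock 2: start=27, rate=1.1, needs 100-27 = 73; ticks = ceil(73/1.1) = ceil(66.3636) = 67; reading at tick 67 = 27 + 1.1*67 = 100.7000
clock 3: start=17, rate=2.0, needs 100-17 = 83; ticks = ceil(83/2.0) = ceil(41.5000) = 42; reading at tick 42 = 17 + 2.0*42 = 101.0000
Minimum tick count = 42; winners = [3]; smallest index = 3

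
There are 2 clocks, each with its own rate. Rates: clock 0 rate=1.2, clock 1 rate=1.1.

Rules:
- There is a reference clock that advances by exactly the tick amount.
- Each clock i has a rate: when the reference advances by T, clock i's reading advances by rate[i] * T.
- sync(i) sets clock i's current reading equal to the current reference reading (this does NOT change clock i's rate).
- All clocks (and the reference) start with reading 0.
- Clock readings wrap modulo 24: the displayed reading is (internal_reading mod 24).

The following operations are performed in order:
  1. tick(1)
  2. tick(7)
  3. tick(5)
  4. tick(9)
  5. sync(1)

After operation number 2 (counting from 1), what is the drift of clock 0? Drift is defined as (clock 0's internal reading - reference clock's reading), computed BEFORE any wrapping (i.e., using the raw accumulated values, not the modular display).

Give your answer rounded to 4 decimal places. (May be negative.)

After op 1 tick(1): ref=1.0000 raw=[1.2000 1.1000]
After op 2 tick(7): ref=8.0000 raw=[9.6000 8.8000]
Drift of clock 0 after op 2: 9.6000 - 8.0000 = 1.6000

Answer: 1.6000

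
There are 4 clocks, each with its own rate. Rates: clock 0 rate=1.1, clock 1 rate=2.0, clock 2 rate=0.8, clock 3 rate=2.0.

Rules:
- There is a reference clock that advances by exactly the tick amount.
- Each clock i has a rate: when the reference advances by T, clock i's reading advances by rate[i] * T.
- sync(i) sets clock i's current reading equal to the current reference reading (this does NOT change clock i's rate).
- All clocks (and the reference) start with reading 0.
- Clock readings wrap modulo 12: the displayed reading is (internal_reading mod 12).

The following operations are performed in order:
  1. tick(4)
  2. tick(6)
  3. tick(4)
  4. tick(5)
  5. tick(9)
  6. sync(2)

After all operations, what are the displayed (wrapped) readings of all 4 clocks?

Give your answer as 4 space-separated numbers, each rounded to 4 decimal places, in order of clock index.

Answer: 6.8000 8.0000 4.0000 8.0000

Derivation:
After op 1 tick(4): ref=4.0000 raw=[4.4000 8.0000 3.2000 8.0000]
After op 2 tick(6): ref=10.0000 raw=[11.0000 20.0000 8.0000 20.0000]
After op 3 tick(4): ref=14.0000 raw=[15.4000 28.0000 11.2000 28.0000]
After op 4 tick(5): ref=19.0000 raw=[20.9000 38.0000 15.2000 38.0000]
After op 5 tick(9): ref=28.0000 raw=[30.8000 56.0000 22.4000 56.0000]
After op 6 sync(2): ref=28.0000 raw=[30.8000 56.0000 28.0000 56.0000]
Wrap final raw readings (mod 12): 30.8000 mod 12 = 6.8000; 56.0000 mod 12 = 8.0000; 28.0000 mod 12 = 4.0000; 56.0000 mod 12 = 8.0000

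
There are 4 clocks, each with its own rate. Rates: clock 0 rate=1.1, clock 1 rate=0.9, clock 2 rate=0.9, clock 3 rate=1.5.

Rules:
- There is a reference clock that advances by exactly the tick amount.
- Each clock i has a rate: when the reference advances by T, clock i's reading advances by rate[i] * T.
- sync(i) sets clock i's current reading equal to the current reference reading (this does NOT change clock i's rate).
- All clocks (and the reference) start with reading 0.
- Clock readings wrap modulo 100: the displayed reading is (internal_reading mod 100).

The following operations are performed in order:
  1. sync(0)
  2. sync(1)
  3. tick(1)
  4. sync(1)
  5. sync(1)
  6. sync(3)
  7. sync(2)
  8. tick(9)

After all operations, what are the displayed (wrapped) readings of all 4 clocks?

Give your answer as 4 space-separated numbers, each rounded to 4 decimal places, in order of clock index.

After op 1 sync(0): ref=0.0000 raw=[0.0000 0.0000 0.0000 0.0000]
After op 2 sync(1): ref=0.0000 raw=[0.0000 0.0000 0.0000 0.0000]
After op 3 tick(1): ref=1.0000 raw=[1.1000 0.9000 0.9000 1.5000]
After op 4 sync(1): ref=1.0000 raw=[1.1000 1.0000 0.9000 1.5000]
After op 5 sync(1): ref=1.0000 raw=[1.1000 1.0000 0.9000 1.5000]
After op 6 sync(3): ref=1.0000 raw=[1.1000 1.0000 0.9000 1.0000]
After op 7 sync(2): ref=1.0000 raw=[1.1000 1.0000 1.0000 1.0000]
After op 8 tick(9): ref=10.0000 raw=[11.0000 9.1000 9.1000 14.5000]
Wrap final raw readings (mod 100): 11.0000 mod 100 = 11.0000; 9.1000 mod 100 = 9.1000; 9.1000 mod 100 = 9.1000; 14.5000 mod 100 = 14.5000

Answer: 11.0000 9.1000 9.1000 14.5000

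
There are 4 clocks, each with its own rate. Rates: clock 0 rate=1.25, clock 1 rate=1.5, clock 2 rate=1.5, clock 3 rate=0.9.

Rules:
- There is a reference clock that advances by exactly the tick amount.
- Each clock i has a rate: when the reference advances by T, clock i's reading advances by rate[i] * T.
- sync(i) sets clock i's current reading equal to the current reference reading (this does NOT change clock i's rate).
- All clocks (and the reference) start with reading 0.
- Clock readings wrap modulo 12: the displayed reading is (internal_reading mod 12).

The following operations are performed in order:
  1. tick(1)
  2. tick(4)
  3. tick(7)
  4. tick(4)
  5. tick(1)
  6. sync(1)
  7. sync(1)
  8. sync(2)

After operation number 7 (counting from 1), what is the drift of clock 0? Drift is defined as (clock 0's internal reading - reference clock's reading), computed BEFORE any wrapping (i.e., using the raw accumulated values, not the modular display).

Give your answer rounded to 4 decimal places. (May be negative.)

Answer: 4.2500

Derivation:
After op 1 tick(1): ref=1.0000 raw=[1.2500 1.5000 1.5000 0.9000]
After op 2 tick(4): ref=5.0000 raw=[6.2500 7.5000 7.5000 4.5000]
After op 3 tick(7): ref=12.0000 raw=[15.0000 18.0000 18.0000 10.8000]
After op 4 tick(4): ref=16.0000 raw=[20.0000 24.0000 24.0000 14.4000]
After op 5 tick(1): ref=17.0000 raw=[21.2500 25.5000 25.5000 15.3000]
After op 6 sync(1): ref=17.0000 raw=[21.2500 17.0000 25.5000 15.3000]
After op 7 sync(1): ref=17.0000 raw=[21.2500 17.0000 25.5000 15.3000]
Drift of clock 0 after op 7: 21.2500 - 17.0000 = 4.2500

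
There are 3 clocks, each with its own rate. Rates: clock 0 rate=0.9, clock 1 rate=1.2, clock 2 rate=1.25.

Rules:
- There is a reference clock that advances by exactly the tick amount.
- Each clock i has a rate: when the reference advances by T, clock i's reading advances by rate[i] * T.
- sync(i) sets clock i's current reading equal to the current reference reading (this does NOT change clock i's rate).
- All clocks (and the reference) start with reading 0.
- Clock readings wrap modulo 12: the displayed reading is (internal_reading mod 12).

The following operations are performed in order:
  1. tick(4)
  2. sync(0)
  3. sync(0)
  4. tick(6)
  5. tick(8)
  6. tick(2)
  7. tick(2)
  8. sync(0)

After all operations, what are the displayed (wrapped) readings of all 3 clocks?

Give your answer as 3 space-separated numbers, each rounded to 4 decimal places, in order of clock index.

After op 1 tick(4): ref=4.0000 raw=[3.6000 4.8000 5.0000]
After op 2 sync(0): ref=4.0000 raw=[4.0000 4.8000 5.0000]
After op 3 sync(0): ref=4.0000 raw=[4.0000 4.8000 5.0000]
After op 4 tick(6): ref=10.0000 raw=[9.4000 12.0000 12.5000]
After op 5 tick(8): ref=18.0000 raw=[16.6000 21.6000 22.5000]
After op 6 tick(2): ref=20.0000 raw=[18.4000 24.0000 25.0000]
After op 7 tick(2): ref=22.0000 raw=[20.2000 26.4000 27.5000]
After op 8 sync(0): ref=22.0000 raw=[22.0000 26.4000 27.5000]
Wrap final raw readings (mod 12): 22.0000 mod 12 = 10.0000; 26.4000 mod 12 = 2.4000; 27.5000 mod 12 = 3.5000

Answer: 10.0000 2.4000 3.5000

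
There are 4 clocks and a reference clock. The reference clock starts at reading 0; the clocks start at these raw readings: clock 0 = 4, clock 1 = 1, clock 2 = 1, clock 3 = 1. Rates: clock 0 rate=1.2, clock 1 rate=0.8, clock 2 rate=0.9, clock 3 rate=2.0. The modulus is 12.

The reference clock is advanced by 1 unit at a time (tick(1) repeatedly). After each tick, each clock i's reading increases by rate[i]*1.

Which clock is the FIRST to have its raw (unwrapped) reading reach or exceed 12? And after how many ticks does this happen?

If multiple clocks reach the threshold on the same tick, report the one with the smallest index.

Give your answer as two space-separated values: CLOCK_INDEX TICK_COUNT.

clock 0: start=4, rate=1.2, needs 12-4 = 8; ticks = ceil(8/1.2) = ceil(6.6667) = 7; reading at tick 7 = 4 + 1.2*7 = 12.4000
clock 1: start=1, rate=0.8, needs 12-1 = 11; ticks = ceil(11/0.8) = ceil(13.7500) = 14; reading at tick 14 = 1 + 0.8*14 = 12.2000
clock 2: start=1, rate=0.9, needs 12-1 = 11; ticks = ceil(11/0.9) = ceil(12.2222) = 13; reading at tick 13 = 1 + 0.9*13 = 12.7000
clock 3: start=1, rate=2.0, needs 12-1 = 11; ticks = ceil(11/2.0) = ceil(5.5000) = 6; reading at tick 6 = 1 + 2.0*6 = 13.0000
Minimum tick count = 6; winners = [3]; smallest index = 3

Answer: 3 6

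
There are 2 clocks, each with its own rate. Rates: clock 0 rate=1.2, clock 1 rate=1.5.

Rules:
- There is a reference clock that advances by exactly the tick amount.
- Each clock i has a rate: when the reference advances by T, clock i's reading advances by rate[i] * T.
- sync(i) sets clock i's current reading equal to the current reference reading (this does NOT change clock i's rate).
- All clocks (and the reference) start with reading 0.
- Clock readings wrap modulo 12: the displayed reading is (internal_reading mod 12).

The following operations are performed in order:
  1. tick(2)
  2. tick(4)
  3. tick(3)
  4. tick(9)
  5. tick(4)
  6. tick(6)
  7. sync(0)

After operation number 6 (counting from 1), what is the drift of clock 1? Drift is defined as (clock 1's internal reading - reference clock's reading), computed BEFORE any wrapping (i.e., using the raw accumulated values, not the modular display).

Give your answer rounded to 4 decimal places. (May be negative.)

Answer: 14.0000

Derivation:
After op 1 tick(2): ref=2.0000 raw=[2.4000 3.0000]
After op 2 tick(4): ref=6.0000 raw=[7.2000 9.0000]
After op 3 tick(3): ref=9.0000 raw=[10.8000 13.5000]
After op 4 tick(9): ref=18.0000 raw=[21.6000 27.0000]
After op 5 tick(4): ref=22.0000 raw=[26.4000 33.0000]
After op 6 tick(6): ref=28.0000 raw=[33.6000 42.0000]
Drift of clock 1 after op 6: 42.0000 - 28.0000 = 14.0000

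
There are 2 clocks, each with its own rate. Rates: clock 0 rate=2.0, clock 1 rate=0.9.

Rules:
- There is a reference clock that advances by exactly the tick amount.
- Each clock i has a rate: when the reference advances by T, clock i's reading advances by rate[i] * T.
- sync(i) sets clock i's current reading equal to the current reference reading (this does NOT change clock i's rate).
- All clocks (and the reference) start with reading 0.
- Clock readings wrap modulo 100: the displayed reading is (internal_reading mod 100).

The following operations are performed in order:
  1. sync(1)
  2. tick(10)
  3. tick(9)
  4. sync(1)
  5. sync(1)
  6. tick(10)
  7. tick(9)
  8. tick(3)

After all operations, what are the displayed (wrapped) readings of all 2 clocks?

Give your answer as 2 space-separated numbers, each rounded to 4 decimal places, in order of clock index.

After op 1 sync(1): ref=0.0000 raw=[0.0000 0.0000]
After op 2 tick(10): ref=10.0000 raw=[20.0000 9.0000]
After op 3 tick(9): ref=19.0000 raw=[38.0000 17.1000]
After op 4 sync(1): ref=19.0000 raw=[38.0000 19.0000]
After op 5 sync(1): ref=19.0000 raw=[38.0000 19.0000]
After op 6 tick(10): ref=29.0000 raw=[58.0000 28.0000]
After op 7 tick(9): ref=38.0000 raw=[76.0000 36.1000]
After op 8 tick(3): ref=41.0000 raw=[82.0000 38.8000]
Wrap final raw readings (mod 100): 82.0000 mod 100 = 82.0000; 38.8000 mod 100 = 38.8000

Answer: 82.0000 38.8000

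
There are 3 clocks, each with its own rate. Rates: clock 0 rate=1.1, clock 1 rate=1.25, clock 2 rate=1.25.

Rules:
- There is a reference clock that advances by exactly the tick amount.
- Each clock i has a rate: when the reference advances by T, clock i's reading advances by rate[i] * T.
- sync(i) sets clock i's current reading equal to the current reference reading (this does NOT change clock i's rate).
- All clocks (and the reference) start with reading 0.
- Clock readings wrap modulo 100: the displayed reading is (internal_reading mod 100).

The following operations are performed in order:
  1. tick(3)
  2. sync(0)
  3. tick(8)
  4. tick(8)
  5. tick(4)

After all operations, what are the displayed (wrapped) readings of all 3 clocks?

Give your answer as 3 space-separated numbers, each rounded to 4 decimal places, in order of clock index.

After op 1 tick(3): ref=3.0000 raw=[3.3000 3.7500 3.7500]
After op 2 sync(0): ref=3.0000 raw=[3.0000 3.7500 3.7500]
After op 3 tick(8): ref=11.0000 raw=[11.8000 13.7500 13.7500]
After op 4 tick(8): ref=19.0000 raw=[20.6000 23.7500 23.7500]
After op 5 tick(4): ref=23.0000 raw=[25.0000 28.7500 28.7500]
Wrap final raw readings (mod 100): 25.0000 mod 100 = 25.0000; 28.7500 mod 100 = 28.7500; 28.7500 mod 100 = 28.7500

Answer: 25.0000 28.7500 28.7500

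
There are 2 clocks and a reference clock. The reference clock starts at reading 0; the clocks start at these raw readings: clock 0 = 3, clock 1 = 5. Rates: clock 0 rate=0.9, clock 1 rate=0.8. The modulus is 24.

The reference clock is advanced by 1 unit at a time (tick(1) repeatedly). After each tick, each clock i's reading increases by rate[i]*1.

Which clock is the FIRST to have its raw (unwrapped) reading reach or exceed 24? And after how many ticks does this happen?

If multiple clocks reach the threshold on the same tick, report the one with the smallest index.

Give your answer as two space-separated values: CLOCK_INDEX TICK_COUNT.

Answer: 0 24

Derivation:
clock 0: start=3, rate=0.9, needs 24-3 = 21; ticks = ceil(21/0.9) = ceil(23.3333) = 24; reading at tick 24 = 3 + 0.9*24 = 24.6000
clock 1: start=5, rate=0.8, needs 24-5 = 19; ticks = ceil(19/0.8) = ceil(23.7500) = 24; reading at tick 24 = 5 + 0.8*24 = 24.2000
Minimum tick count = 24; winners = [0, 1]; smallest index = 0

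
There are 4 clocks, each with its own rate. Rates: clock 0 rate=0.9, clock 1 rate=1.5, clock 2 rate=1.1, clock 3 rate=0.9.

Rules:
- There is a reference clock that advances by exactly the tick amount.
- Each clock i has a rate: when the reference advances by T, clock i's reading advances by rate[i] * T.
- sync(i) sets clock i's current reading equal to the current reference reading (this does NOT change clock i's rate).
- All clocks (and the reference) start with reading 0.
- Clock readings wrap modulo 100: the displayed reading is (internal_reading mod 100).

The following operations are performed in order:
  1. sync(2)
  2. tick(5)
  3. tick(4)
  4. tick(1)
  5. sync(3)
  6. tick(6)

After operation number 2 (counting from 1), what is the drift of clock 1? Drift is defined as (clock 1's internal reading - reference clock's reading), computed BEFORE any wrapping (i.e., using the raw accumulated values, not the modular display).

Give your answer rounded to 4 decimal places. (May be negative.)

After op 1 sync(2): ref=0.0000 raw=[0.0000 0.0000 0.0000 0.0000]
After op 2 tick(5): ref=5.0000 raw=[4.5000 7.5000 5.5000 4.5000]
Drift of clock 1 after op 2: 7.5000 - 5.0000 = 2.5000

Answer: 2.5000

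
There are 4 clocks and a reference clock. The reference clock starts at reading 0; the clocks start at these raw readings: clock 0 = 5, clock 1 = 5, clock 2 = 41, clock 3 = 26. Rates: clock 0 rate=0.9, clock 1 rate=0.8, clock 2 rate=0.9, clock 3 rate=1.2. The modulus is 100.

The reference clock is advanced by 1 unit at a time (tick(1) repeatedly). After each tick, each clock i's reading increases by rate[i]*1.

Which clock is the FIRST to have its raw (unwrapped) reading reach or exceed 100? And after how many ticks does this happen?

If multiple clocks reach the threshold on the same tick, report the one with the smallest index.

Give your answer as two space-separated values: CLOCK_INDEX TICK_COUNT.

Answer: 3 62

Derivation:
clock 0: start=5, rate=0.9, needs 100-5 = 95; ticks = ceil(95/0.9) = ceil(105.5556) = 106; reading at tick 106 = 5 + 0.9*106 = 100.4000
clock 1: start=5, rate=0.8, needs 100-5 = 95; ticks = ceil(95/0.8) = ceil(118.7500) = 119; reading at tick 119 = 5 + 0.8*119 = 100.2000
clock 2: start=41, rate=0.9, needs 100-41 = 59; ticks = ceil(59/0.9) = ceil(65.5556) = 66; reading at tick 66 = 41 + 0.9*66 = 100.4000
clock 3: start=26, rate=1.2, needs 100-26 = 74; ticks = ceil(74/1.2) = ceil(61.6667) = 62; reading at tick 62 = 26 + 1.2*62 = 100.4000
Minimum tick count = 62; winners = [3]; smallest index = 3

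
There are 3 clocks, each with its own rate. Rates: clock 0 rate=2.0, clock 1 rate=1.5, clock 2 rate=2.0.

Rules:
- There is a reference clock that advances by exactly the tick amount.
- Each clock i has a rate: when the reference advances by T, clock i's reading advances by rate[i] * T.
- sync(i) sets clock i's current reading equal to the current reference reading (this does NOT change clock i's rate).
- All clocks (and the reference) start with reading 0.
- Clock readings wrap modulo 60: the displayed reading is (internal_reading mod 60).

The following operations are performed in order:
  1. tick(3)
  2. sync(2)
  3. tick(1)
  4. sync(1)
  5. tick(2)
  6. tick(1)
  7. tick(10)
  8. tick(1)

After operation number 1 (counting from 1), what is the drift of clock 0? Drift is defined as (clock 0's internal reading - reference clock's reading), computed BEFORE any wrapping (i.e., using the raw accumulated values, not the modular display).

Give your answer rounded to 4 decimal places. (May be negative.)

After op 1 tick(3): ref=3.0000 raw=[6.0000 4.5000 6.0000]
Drift of clock 0 after op 1: 6.0000 - 3.0000 = 3.0000

Answer: 3.0000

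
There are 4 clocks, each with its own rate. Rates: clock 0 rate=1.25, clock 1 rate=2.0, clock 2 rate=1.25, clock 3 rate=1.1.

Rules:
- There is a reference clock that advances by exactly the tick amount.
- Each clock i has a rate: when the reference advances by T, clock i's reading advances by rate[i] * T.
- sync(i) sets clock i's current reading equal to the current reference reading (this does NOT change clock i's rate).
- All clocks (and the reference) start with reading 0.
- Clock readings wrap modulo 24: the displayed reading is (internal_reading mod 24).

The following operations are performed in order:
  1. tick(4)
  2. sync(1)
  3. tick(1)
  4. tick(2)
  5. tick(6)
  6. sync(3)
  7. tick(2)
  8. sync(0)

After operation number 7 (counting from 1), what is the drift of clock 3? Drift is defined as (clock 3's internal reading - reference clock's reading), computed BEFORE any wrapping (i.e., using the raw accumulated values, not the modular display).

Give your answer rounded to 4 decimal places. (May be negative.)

After op 1 tick(4): ref=4.0000 raw=[5.0000 8.0000 5.0000 4.4000]
After op 2 sync(1): ref=4.0000 raw=[5.0000 4.0000 5.0000 4.4000]
After op 3 tick(1): ref=5.0000 raw=[6.2500 6.0000 6.2500 5.5000]
After op 4 tick(2): ref=7.0000 raw=[8.7500 10.0000 8.7500 7.7000]
After op 5 tick(6): ref=13.0000 raw=[16.2500 22.0000 16.2500 14.3000]
After op 6 sync(3): ref=13.0000 raw=[16.2500 22.0000 16.2500 13.0000]
After op 7 tick(2): ref=15.0000 raw=[18.7500 26.0000 18.7500 15.2000]
Drift of clock 3 after op 7: 15.2000 - 15.0000 = 0.2000

Answer: 0.2000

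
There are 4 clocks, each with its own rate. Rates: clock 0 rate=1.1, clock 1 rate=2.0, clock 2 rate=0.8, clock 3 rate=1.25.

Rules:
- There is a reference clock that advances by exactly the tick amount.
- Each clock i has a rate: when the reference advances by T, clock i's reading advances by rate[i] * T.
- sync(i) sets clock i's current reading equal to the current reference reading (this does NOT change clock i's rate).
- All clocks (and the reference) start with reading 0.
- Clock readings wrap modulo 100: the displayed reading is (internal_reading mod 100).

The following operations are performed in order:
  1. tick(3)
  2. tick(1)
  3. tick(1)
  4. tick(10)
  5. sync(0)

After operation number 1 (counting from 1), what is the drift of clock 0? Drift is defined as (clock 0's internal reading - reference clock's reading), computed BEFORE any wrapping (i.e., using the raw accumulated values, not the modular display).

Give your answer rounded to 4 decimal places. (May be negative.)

After op 1 tick(3): ref=3.0000 raw=[3.3000 6.0000 2.4000 3.7500]
Drift of clock 0 after op 1: 3.3000 - 3.0000 = 0.3000

Answer: 0.3000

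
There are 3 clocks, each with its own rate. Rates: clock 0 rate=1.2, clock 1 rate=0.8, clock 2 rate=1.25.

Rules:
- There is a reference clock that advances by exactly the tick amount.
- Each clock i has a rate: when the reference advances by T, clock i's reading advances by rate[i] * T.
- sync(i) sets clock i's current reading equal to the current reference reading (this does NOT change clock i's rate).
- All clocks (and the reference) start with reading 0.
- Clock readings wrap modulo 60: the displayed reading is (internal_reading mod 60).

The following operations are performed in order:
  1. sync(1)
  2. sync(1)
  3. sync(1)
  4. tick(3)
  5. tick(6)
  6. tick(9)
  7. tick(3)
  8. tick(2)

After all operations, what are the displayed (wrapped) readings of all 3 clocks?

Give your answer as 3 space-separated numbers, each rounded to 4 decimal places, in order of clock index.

After op 1 sync(1): ref=0.0000 raw=[0.0000 0.0000 0.0000]
After op 2 sync(1): ref=0.0000 raw=[0.0000 0.0000 0.0000]
After op 3 sync(1): ref=0.0000 raw=[0.0000 0.0000 0.0000]
After op 4 tick(3): ref=3.0000 raw=[3.6000 2.4000 3.7500]
After op 5 tick(6): ref=9.0000 raw=[10.8000 7.2000 11.2500]
After op 6 tick(9): ref=18.0000 raw=[21.6000 14.4000 22.5000]
After op 7 tick(3): ref=21.0000 raw=[25.2000 16.8000 26.2500]
After op 8 tick(2): ref=23.0000 raw=[27.6000 18.4000 28.7500]
Wrap final raw readings (mod 60): 27.6000 mod 60 = 27.6000; 18.4000 mod 60 = 18.4000; 28.7500 mod 60 = 28.7500

Answer: 27.6000 18.4000 28.7500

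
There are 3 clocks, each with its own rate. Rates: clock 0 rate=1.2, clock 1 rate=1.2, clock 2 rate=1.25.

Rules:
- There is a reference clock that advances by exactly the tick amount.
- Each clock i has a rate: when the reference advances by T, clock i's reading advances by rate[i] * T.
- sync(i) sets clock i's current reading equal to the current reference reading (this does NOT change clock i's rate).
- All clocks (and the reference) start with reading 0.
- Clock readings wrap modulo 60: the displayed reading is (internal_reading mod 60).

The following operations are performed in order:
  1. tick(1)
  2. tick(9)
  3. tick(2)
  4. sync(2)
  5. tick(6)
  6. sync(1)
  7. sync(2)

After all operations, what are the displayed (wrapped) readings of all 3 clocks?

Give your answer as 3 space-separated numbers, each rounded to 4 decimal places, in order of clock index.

Answer: 21.6000 18.0000 18.0000

Derivation:
After op 1 tick(1): ref=1.0000 raw=[1.2000 1.2000 1.2500]
After op 2 tick(9): ref=10.0000 raw=[12.0000 12.0000 12.5000]
After op 3 tick(2): ref=12.0000 raw=[14.4000 14.4000 15.0000]
After op 4 sync(2): ref=12.0000 raw=[14.4000 14.4000 12.0000]
After op 5 tick(6): ref=18.0000 raw=[21.6000 21.6000 19.5000]
After op 6 sync(1): ref=18.0000 raw=[21.6000 18.0000 19.5000]
After op 7 sync(2): ref=18.0000 raw=[21.6000 18.0000 18.0000]
Wrap final raw readings (mod 60): 21.6000 mod 60 = 21.6000; 18.0000 mod 60 = 18.0000; 18.0000 mod 60 = 18.0000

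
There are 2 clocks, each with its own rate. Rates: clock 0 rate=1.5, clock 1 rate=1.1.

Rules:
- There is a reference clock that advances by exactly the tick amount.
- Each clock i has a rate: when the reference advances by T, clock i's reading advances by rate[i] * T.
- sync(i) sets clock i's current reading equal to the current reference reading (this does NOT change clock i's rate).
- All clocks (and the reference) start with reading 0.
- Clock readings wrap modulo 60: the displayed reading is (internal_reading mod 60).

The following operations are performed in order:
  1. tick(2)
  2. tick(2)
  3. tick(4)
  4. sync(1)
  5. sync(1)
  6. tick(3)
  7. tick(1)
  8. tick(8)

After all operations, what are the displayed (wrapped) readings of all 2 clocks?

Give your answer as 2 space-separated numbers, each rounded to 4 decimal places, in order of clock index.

After op 1 tick(2): ref=2.0000 raw=[3.0000 2.2000]
After op 2 tick(2): ref=4.0000 raw=[6.0000 4.4000]
After op 3 tick(4): ref=8.0000 raw=[12.0000 8.8000]
After op 4 sync(1): ref=8.0000 raw=[12.0000 8.0000]
After op 5 sync(1): ref=8.0000 raw=[12.0000 8.0000]
After op 6 tick(3): ref=11.0000 raw=[16.5000 11.3000]
After op 7 tick(1): ref=12.0000 raw=[18.0000 12.4000]
After op 8 tick(8): ref=20.0000 raw=[30.0000 21.2000]
Wrap final raw readings (mod 60): 30.0000 mod 60 = 30.0000; 21.2000 mod 60 = 21.2000

Answer: 30.0000 21.2000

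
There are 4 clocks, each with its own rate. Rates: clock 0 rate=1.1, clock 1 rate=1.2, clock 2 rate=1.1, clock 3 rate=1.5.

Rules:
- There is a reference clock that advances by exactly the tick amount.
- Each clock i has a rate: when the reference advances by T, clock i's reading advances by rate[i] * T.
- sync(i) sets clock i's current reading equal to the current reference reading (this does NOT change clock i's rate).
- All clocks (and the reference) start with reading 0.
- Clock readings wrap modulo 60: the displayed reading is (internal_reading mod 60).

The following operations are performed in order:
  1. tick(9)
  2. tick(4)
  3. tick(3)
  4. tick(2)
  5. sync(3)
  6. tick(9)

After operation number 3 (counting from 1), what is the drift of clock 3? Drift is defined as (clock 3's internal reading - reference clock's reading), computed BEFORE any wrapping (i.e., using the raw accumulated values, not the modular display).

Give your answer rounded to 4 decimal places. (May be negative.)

After op 1 tick(9): ref=9.0000 raw=[9.9000 10.8000 9.9000 13.5000]
After op 2 tick(4): ref=13.0000 raw=[14.3000 15.6000 14.3000 19.5000]
After op 3 tick(3): ref=16.0000 raw=[17.6000 19.2000 17.6000 24.0000]
Drift of clock 3 after op 3: 24.0000 - 16.0000 = 8.0000

Answer: 8.0000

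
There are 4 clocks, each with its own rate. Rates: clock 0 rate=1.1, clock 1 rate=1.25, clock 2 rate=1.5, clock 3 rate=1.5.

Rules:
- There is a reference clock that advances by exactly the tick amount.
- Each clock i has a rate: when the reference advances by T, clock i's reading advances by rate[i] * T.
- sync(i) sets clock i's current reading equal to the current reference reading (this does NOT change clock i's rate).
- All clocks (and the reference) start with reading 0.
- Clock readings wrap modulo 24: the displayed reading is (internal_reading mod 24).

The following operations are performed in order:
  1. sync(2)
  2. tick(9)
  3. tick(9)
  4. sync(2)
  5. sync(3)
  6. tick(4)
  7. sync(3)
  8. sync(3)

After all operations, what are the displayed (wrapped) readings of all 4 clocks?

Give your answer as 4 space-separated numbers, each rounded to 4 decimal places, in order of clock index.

After op 1 sync(2): ref=0.0000 raw=[0.0000 0.0000 0.0000 0.0000]
After op 2 tick(9): ref=9.0000 raw=[9.9000 11.2500 13.5000 13.5000]
After op 3 tick(9): ref=18.0000 raw=[19.8000 22.5000 27.0000 27.0000]
After op 4 sync(2): ref=18.0000 raw=[19.8000 22.5000 18.0000 27.0000]
After op 5 sync(3): ref=18.0000 raw=[19.8000 22.5000 18.0000 18.0000]
After op 6 tick(4): ref=22.0000 raw=[24.2000 27.5000 24.0000 24.0000]
After op 7 sync(3): ref=22.0000 raw=[24.2000 27.5000 24.0000 22.0000]
After op 8 sync(3): ref=22.0000 raw=[24.2000 27.5000 24.0000 22.0000]
Wrap final raw readings (mod 24): 24.2000 mod 24 = 0.2000; 27.5000 mod 24 = 3.5000; 24.0000 mod 24 = 0.0000; 22.0000 mod 24 = 22.0000

Answer: 0.2000 3.5000 0.0000 22.0000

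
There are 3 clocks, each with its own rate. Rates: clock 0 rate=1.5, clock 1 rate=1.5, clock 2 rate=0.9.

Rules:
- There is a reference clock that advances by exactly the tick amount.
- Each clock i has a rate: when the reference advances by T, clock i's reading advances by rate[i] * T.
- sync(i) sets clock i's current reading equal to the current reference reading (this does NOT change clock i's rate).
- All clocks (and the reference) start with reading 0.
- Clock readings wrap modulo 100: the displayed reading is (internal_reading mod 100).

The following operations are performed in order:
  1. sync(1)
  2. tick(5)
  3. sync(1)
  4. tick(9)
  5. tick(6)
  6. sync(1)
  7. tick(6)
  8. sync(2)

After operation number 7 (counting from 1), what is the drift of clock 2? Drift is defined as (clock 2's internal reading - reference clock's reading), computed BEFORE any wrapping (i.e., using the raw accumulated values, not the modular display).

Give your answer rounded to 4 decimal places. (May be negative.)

After op 1 sync(1): ref=0.0000 raw=[0.0000 0.0000 0.0000]
After op 2 tick(5): ref=5.0000 raw=[7.5000 7.5000 4.5000]
After op 3 sync(1): ref=5.0000 raw=[7.5000 5.0000 4.5000]
After op 4 tick(9): ref=14.0000 raw=[21.0000 18.5000 12.6000]
After op 5 tick(6): ref=20.0000 raw=[30.0000 27.5000 18.0000]
After op 6 sync(1): ref=20.0000 raw=[30.0000 20.0000 18.0000]
After op 7 tick(6): ref=26.0000 raw=[39.0000 29.0000 23.4000]
Drift of clock 2 after op 7: 23.4000 - 26.0000 = -2.6000

Answer: -2.6000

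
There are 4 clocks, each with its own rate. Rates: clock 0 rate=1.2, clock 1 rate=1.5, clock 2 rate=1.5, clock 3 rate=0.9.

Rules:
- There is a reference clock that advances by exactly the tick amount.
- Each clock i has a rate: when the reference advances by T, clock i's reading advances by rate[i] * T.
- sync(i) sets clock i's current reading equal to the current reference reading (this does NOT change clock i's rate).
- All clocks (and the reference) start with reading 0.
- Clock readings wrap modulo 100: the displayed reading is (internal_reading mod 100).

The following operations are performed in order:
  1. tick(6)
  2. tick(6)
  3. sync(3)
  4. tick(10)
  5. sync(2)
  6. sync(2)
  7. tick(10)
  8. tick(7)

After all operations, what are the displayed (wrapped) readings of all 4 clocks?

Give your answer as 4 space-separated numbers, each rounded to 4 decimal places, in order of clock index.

Answer: 46.8000 58.5000 47.5000 36.3000

Derivation:
After op 1 tick(6): ref=6.0000 raw=[7.2000 9.0000 9.0000 5.4000]
After op 2 tick(6): ref=12.0000 raw=[14.4000 18.0000 18.0000 10.8000]
After op 3 sync(3): ref=12.0000 raw=[14.4000 18.0000 18.0000 12.0000]
After op 4 tick(10): ref=22.0000 raw=[26.4000 33.0000 33.0000 21.0000]
After op 5 sync(2): ref=22.0000 raw=[26.4000 33.0000 22.0000 21.0000]
After op 6 sync(2): ref=22.0000 raw=[26.4000 33.0000 22.0000 21.0000]
After op 7 tick(10): ref=32.0000 raw=[38.4000 48.0000 37.0000 30.0000]
After op 8 tick(7): ref=39.0000 raw=[46.8000 58.5000 47.5000 36.3000]
Wrap final raw readings (mod 100): 46.8000 mod 100 = 46.8000; 58.5000 mod 100 = 58.5000; 47.5000 mod 100 = 47.5000; 36.3000 mod 100 = 36.3000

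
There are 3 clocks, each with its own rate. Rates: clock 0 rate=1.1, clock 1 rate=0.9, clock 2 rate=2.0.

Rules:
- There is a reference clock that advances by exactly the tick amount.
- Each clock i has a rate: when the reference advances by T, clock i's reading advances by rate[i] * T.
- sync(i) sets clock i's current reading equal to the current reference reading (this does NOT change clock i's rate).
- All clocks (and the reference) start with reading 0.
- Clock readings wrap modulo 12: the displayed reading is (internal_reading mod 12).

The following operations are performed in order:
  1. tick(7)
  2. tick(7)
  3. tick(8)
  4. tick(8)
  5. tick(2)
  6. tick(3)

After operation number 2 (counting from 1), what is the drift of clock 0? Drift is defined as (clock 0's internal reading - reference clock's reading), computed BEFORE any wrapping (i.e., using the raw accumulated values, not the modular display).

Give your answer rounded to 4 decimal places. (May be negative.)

After op 1 tick(7): ref=7.0000 raw=[7.7000 6.3000 14.0000]
After op 2 tick(7): ref=14.0000 raw=[15.4000 12.6000 28.0000]
Drift of clock 0 after op 2: 15.4000 - 14.0000 = 1.4000

Answer: 1.4000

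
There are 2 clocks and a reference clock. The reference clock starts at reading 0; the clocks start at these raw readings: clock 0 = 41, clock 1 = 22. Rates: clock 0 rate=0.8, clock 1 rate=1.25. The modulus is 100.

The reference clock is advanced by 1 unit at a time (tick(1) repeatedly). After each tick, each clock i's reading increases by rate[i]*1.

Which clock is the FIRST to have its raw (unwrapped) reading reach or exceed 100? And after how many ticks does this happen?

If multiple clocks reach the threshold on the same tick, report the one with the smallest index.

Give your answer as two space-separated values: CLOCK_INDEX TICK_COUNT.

clock 0: start=41, rate=0.8, needs 100-41 = 59; ticks = ceil(59/0.8) = ceil(73.7500) = 74; reading at tick 74 = 41 + 0.8*74 = 100.2000
clock 1: start=22, rate=1.25, needs 100-22 = 78; ticks = ceil(78/1.25) = ceil(62.4000) = 63; reading at tick 63 = 22 + 1.25*63 = 100.7500
Minimum tick count = 63; winners = [1]; smallest index = 1

Answer: 1 63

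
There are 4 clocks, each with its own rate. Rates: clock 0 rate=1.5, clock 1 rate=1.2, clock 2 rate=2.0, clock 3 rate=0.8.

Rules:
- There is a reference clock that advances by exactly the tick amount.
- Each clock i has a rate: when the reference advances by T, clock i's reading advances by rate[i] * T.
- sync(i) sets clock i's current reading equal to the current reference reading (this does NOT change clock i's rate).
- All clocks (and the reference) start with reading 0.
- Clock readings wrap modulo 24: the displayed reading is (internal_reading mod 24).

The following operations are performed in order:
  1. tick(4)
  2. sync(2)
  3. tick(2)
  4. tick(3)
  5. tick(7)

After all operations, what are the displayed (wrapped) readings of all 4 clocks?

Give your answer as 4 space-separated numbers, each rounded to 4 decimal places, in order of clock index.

After op 1 tick(4): ref=4.0000 raw=[6.0000 4.8000 8.0000 3.2000]
After op 2 sync(2): ref=4.0000 raw=[6.0000 4.8000 4.0000 3.2000]
After op 3 tick(2): ref=6.0000 raw=[9.0000 7.2000 8.0000 4.8000]
After op 4 tick(3): ref=9.0000 raw=[13.5000 10.8000 14.0000 7.2000]
After op 5 tick(7): ref=16.0000 raw=[24.0000 19.2000 28.0000 12.8000]
Wrap final raw readings (mod 24): 24.0000 mod 24 = 0.0000; 19.2000 mod 24 = 19.2000; 28.0000 mod 24 = 4.0000; 12.8000 mod 24 = 12.8000

Answer: 0.0000 19.2000 4.0000 12.8000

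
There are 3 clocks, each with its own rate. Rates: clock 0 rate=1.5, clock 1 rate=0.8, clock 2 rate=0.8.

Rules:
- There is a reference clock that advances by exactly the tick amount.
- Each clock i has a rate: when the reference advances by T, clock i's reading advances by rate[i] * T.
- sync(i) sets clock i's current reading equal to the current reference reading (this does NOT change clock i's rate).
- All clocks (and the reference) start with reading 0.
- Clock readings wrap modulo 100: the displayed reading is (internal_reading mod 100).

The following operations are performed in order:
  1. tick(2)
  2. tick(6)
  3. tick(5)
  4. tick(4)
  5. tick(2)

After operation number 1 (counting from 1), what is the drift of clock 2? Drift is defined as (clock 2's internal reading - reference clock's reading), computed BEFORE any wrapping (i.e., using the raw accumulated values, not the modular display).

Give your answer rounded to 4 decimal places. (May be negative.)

Answer: -0.4000

Derivation:
After op 1 tick(2): ref=2.0000 raw=[3.0000 1.6000 1.6000]
Drift of clock 2 after op 1: 1.6000 - 2.0000 = -0.4000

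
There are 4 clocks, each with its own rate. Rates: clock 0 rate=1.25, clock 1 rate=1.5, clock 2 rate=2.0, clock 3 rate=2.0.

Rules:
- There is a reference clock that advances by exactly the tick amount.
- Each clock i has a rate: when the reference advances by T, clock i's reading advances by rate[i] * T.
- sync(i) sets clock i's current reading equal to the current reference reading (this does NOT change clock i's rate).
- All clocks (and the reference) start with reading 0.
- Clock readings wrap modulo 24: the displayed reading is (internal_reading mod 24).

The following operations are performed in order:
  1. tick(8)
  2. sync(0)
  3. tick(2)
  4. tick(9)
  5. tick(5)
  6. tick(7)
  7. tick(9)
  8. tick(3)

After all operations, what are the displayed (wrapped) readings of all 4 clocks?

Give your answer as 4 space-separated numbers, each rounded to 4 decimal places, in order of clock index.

Answer: 3.7500 16.5000 14.0000 14.0000

Derivation:
After op 1 tick(8): ref=8.0000 raw=[10.0000 12.0000 16.0000 16.0000]
After op 2 sync(0): ref=8.0000 raw=[8.0000 12.0000 16.0000 16.0000]
After op 3 tick(2): ref=10.0000 raw=[10.5000 15.0000 20.0000 20.0000]
After op 4 tick(9): ref=19.0000 raw=[21.7500 28.5000 38.0000 38.0000]
After op 5 tick(5): ref=24.0000 raw=[28.0000 36.0000 48.0000 48.0000]
After op 6 tick(7): ref=31.0000 raw=[36.7500 46.5000 62.0000 62.0000]
After op 7 tick(9): ref=40.0000 raw=[48.0000 60.0000 80.0000 80.0000]
After op 8 tick(3): ref=43.0000 raw=[51.7500 64.5000 86.0000 86.0000]
Wrap final raw readings (mod 24): 51.7500 mod 24 = 3.7500; 64.5000 mod 24 = 16.5000; 86.0000 mod 24 = 14.0000; 86.0000 mod 24 = 14.0000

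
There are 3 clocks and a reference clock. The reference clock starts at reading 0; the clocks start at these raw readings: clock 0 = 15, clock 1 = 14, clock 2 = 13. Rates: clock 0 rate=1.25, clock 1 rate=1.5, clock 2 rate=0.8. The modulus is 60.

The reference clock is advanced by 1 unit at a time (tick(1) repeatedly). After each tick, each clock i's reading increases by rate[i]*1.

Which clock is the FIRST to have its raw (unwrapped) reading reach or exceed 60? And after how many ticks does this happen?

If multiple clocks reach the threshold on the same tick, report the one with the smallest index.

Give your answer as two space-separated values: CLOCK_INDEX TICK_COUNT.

Answer: 1 31

Derivation:
clock 0: start=15, rate=1.25, needs 60-15 = 45; ticks = ceil(45/1.25) = ceil(36.0000) = 36; reading at tick 36 = 15 + 1.25*36 = 60.0000
clock 1: start=14, rate=1.5, needs 60-14 = 46; ticks = ceil(46/1.5) = ceil(30.6667) = 31; reading at tick 31 = 14 + 1.5*31 = 60.5000
clock 2: start=13, rate=0.8, needs 60-13 = 47; ticks = ceil(47/0.8) = ceil(58.7500) = 59; reading at tick 59 = 13 + 0.8*59 = 60.2000
Minimum tick count = 31; winners = [1]; smallest index = 1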